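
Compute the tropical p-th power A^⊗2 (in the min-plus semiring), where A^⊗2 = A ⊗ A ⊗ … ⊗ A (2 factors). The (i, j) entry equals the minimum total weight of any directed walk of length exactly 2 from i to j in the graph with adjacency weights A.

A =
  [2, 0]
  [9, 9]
A^⊗2 =
  [4, 2]
  [11, 9]

Each entry (A^⊗2)_ij equals the minimum over all length-2 walks i = v_0 → v_1 → … → v_2 = j of Σ_t A[v_t][v_{t+1}]. For example, for (i, j) = (0, 1) we minimise over 2 possible intermediate vertex sequences; the minimum is 2, attained along the walk 0 → 0 → 1.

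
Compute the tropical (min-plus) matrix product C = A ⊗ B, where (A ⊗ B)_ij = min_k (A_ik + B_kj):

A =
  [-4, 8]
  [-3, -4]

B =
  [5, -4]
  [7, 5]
A ⊗ B =
  [1, -8]
  [2, -7]

Apply the min-plus product entry-by-entry:
  C[0][0] = min over k of (A[0][0] + B[0][0] = -4 + 5 = 1, A[0][1] + B[1][0] = 8 + 7 = 15) = 1 (attained at k = 0)
  C[0][1] = min over k of (A[0][0] + B[0][1] = -4 + -4 = -8, A[0][1] + B[1][1] = 8 + 5 = 13) = -8 (attained at k = 0)
  C[1][0] = min over k of (A[1][0] + B[0][0] = -3 + 5 = 2, A[1][1] + B[1][0] = -4 + 7 = 3) = 2 (attained at k = 0)
  C[1][1] = min over k of (A[1][0] + B[0][1] = -3 + -4 = -7, A[1][1] + B[1][1] = -4 + 5 = 1) = -7 (attained at k = 0)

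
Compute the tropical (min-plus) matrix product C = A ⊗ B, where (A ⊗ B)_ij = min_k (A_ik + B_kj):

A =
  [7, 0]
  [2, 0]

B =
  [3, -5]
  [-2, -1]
A ⊗ B =
  [-2, -1]
  [-2, -3]

Apply the min-plus product entry-by-entry:
  C[0][0] = min over k of (A[0][0] + B[0][0] = 7 + 3 = 10, A[0][1] + B[1][0] = 0 + -2 = -2) = -2 (attained at k = 1)
  C[0][1] = min over k of (A[0][0] + B[0][1] = 7 + -5 = 2, A[0][1] + B[1][1] = 0 + -1 = -1) = -1 (attained at k = 1)
  C[1][0] = min over k of (A[1][0] + B[0][0] = 2 + 3 = 5, A[1][1] + B[1][0] = 0 + -2 = -2) = -2 (attained at k = 1)
  C[1][1] = min over k of (A[1][0] + B[0][1] = 2 + -5 = -3, A[1][1] + B[1][1] = 0 + -1 = -1) = -3 (attained at k = 0)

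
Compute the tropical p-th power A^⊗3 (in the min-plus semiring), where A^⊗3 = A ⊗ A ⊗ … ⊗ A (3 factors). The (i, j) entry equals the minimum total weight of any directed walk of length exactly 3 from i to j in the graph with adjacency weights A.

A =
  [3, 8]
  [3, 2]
A^⊗3 =
  [9, 12]
  [7, 6]

Each entry (A^⊗3)_ij equals the minimum over all length-3 walks i = v_0 → v_1 → … → v_3 = j of Σ_t A[v_t][v_{t+1}]. For example, for (i, j) = (0, 1) we minimise over 4 possible intermediate vertex sequences; the minimum is 12, attained along the walk 0 → 1 → 1 → 1.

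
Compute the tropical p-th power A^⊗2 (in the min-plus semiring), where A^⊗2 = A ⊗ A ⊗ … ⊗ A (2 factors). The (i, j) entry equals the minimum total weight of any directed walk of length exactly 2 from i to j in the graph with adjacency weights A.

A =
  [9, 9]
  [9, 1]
A^⊗2 =
  [18, 10]
  [10, 2]

Each entry (A^⊗2)_ij equals the minimum over all length-2 walks i = v_0 → v_1 → … → v_2 = j of Σ_t A[v_t][v_{t+1}]. For example, for (i, j) = (0, 1) we minimise over 2 possible intermediate vertex sequences; the minimum is 10, attained along the walk 0 → 1 → 1.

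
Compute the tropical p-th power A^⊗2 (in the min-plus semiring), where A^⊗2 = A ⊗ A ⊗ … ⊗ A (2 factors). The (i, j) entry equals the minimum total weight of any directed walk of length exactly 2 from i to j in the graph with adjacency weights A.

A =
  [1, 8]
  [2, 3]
A^⊗2 =
  [2, 9]
  [3, 6]

Each entry (A^⊗2)_ij equals the minimum over all length-2 walks i = v_0 → v_1 → … → v_2 = j of Σ_t A[v_t][v_{t+1}]. For example, for (i, j) = (0, 1) we minimise over 2 possible intermediate vertex sequences; the minimum is 9, attained along the walk 0 → 0 → 1.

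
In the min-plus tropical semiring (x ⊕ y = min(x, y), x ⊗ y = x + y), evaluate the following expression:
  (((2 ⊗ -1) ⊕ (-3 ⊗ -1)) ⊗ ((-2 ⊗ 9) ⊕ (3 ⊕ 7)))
(((2 ⊗ -1) ⊕ (-3 ⊗ -1)) ⊗ ((-2 ⊗ 9) ⊕ (3 ⊕ 7))) = -1

Expand innermost to outermost. Recall ⊕ takes the minimum of its arguments and ⊗ takes their sum. Working out the expression (((2 ⊗ -1) ⊕ (-3 ⊗ -1)) ⊗ ((-2 ⊗ 9) ⊕ (3 ⊕ 7))) gives -1.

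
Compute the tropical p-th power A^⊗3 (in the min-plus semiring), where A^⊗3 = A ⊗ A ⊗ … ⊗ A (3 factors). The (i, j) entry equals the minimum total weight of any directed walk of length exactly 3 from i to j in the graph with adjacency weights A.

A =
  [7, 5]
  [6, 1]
A^⊗3 =
  [12, 7]
  [8, 3]

Each entry (A^⊗3)_ij equals the minimum over all length-3 walks i = v_0 → v_1 → … → v_3 = j of Σ_t A[v_t][v_{t+1}]. For example, for (i, j) = (0, 1) we minimise over 4 possible intermediate vertex sequences; the minimum is 7, attained along the walk 0 → 1 → 1 → 1.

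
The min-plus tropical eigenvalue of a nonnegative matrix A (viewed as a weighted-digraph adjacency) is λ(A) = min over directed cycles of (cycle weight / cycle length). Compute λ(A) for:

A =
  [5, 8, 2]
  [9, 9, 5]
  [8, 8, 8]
λ(A) = 5

Enumerate directed cycles and compute their means (weight / length). Sample:
  cycle 0 → 0: weight = 5, length = 1, mean = 5/1 ≈ 5.000
  cycle 1 → 1: weight = 9, length = 1, mean = 9/1 ≈ 9.000
  cycle 2 → 2: weight = 8, length = 1, mean = 8/1 ≈ 8.000
  cycle 0 → 1 → 0: weight = 17, length = 2, mean = 17/2 ≈ 8.500
  cycle 0 → 2 → 0: weight = 10, length = 2, mean = 10/2 ≈ 5.000
  cycle 1 → 0 → 1: weight = 17, length = 2, mean = 17/2 ≈ 8.500
Minimum mean = 5.000, attained e.g. along the cycle 0 → 0 with weight 5 and length 1. So λ(A) = 5/1 = 5.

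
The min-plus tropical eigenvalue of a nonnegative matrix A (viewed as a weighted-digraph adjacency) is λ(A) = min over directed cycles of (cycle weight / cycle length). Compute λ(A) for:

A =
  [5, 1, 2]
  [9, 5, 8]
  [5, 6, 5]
λ(A) = 7/2

Enumerate directed cycles and compute their means (weight / length). Sample:
  cycle 0 → 0: weight = 5, length = 1, mean = 5/1 ≈ 5.000
  cycle 1 → 1: weight = 5, length = 1, mean = 5/1 ≈ 5.000
  cycle 2 → 2: weight = 5, length = 1, mean = 5/1 ≈ 5.000
  cycle 0 → 1 → 0: weight = 10, length = 2, mean = 10/2 ≈ 5.000
  cycle 0 → 2 → 0: weight = 7, length = 2, mean = 7/2 ≈ 3.500
  cycle 1 → 0 → 1: weight = 10, length = 2, mean = 10/2 ≈ 5.000
Minimum mean = 3.500, attained e.g. along the cycle 0 → 2 → 0 with weight 7 and length 2. So λ(A) = 7/2 = 7/2.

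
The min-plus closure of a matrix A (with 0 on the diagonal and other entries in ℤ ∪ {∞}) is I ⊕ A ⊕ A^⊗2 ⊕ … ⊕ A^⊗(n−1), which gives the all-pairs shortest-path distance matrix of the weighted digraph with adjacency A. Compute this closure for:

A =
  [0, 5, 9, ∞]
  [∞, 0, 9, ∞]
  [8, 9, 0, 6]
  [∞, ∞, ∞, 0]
Closure =
  [0, 5, 9, 15]
  [17, 0, 9, 15]
  [8, 9, 0, 6]
  [∞, ∞, ∞, 0]

This is the Floyd-Warshall all-pairs shortest-path computation. For each intermediate vertex k = 0, 1, …, 3, update dist[i][j] ← min(dist[i][j], dist[i][k] + dist[k][j]). The final matrix gives, for each (i, j), the minimum total weight of any directed path from i to j (possibly empty when i = j).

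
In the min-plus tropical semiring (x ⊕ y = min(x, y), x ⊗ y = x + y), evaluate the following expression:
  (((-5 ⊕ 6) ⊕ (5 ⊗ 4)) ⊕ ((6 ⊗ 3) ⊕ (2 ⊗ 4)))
(((-5 ⊕ 6) ⊕ (5 ⊗ 4)) ⊕ ((6 ⊗ 3) ⊕ (2 ⊗ 4))) = -5

Expand innermost to outermost. Recall ⊕ takes the minimum of its arguments and ⊗ takes their sum. Working out the expression (((-5 ⊕ 6) ⊕ (5 ⊗ 4)) ⊕ ((6 ⊗ 3) ⊕ (2 ⊗ 4))) gives -5.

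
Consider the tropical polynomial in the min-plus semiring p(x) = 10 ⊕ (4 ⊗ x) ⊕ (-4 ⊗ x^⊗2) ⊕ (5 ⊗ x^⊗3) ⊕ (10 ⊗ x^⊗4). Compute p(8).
p(8) = 10

A tropical monomial a ⊗ x^⊗i evaluates to a + i · x. Evaluating each term at x = 8:
  Term 0 contributes 10 + 0 · 8 = 10
  Term 1 contributes 4 + 1 · 8 = 12
  Term 2 contributes -4 + 2 · 8 = 12
  Term 3 contributes 5 + 3 · 8 = 29
  Term 4 contributes 10 + 4 · 8 = 42
p(8) = ⊕ of these = min[10, 12, 12, 29, 42] = 10.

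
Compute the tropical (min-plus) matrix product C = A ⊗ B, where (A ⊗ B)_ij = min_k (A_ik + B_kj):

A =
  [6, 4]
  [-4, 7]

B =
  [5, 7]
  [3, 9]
A ⊗ B =
  [7, 13]
  [1, 3]

Apply the min-plus product entry-by-entry:
  C[0][0] = min over k of (A[0][0] + B[0][0] = 6 + 5 = 11, A[0][1] + B[1][0] = 4 + 3 = 7) = 7 (attained at k = 1)
  C[0][1] = min over k of (A[0][0] + B[0][1] = 6 + 7 = 13, A[0][1] + B[1][1] = 4 + 9 = 13) = 13 (attained at k = 0)
  C[1][0] = min over k of (A[1][0] + B[0][0] = -4 + 5 = 1, A[1][1] + B[1][0] = 7 + 3 = 10) = 1 (attained at k = 0)
  C[1][1] = min over k of (A[1][0] + B[0][1] = -4 + 7 = 3, A[1][1] + B[1][1] = 7 + 9 = 16) = 3 (attained at k = 0)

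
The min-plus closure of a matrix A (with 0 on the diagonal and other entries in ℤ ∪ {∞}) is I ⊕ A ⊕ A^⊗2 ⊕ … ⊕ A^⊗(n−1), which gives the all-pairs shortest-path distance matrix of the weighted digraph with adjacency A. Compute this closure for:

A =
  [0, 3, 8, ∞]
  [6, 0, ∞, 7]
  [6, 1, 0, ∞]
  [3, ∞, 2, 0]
Closure =
  [0, 3, 8, 10]
  [6, 0, 9, 7]
  [6, 1, 0, 8]
  [3, 3, 2, 0]

This is the Floyd-Warshall all-pairs shortest-path computation. For each intermediate vertex k = 0, 1, …, 3, update dist[i][j] ← min(dist[i][j], dist[i][k] + dist[k][j]). The final matrix gives, for each (i, j), the minimum total weight of any directed path from i to j (possibly empty when i = j).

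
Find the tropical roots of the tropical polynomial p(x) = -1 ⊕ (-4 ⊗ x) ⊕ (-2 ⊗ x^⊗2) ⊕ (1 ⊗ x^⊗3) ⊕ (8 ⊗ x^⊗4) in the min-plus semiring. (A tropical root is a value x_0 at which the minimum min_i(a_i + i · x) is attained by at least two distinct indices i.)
Roots: {-7, -3, -2, 3}

Each tropical root is a break point of the lower envelope of the lines y = a_i + i · x (there are 5 lines, with slopes 0, 1, ..., 4). Only the lines that attain the minimum somewhere contribute to roots; other lines are dominated. Here the surviving (envelope) indices are i = 4, i = 3, i = 2, i = 1, i = 0.
Intersections between consecutive envelope lines give the roots: for adjacent envelope indices i < j the intersection is x = (a_i − a_j) / (j − i). Reading off the sorted break points: {-7, -3, -2, 3}.
Verification: at each break x_0, at least two indices attain the minimum of min_i(a_i + i · x_0).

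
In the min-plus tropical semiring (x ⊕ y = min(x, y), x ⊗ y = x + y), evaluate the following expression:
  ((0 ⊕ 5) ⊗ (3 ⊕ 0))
((0 ⊕ 5) ⊗ (3 ⊕ 0)) = 0

Expand innermost to outermost. Recall ⊕ takes the minimum of its arguments and ⊗ takes their sum. Working out the expression ((0 ⊕ 5) ⊗ (3 ⊕ 0)) gives 0.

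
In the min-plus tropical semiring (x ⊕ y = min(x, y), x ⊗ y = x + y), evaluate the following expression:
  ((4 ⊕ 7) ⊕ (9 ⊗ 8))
((4 ⊕ 7) ⊕ (9 ⊗ 8)) = 4

Expand innermost to outermost. Recall ⊕ takes the minimum of its arguments and ⊗ takes their sum. Working out the expression ((4 ⊕ 7) ⊕ (9 ⊗ 8)) gives 4.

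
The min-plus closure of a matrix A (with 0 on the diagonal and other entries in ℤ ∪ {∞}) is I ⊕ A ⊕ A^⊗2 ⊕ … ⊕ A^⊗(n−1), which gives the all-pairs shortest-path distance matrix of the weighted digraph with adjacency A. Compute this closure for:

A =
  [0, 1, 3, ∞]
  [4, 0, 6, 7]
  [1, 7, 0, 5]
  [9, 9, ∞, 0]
Closure =
  [0, 1, 3, 8]
  [4, 0, 6, 7]
  [1, 2, 0, 5]
  [9, 9, 12, 0]

This is the Floyd-Warshall all-pairs shortest-path computation. For each intermediate vertex k = 0, 1, …, 3, update dist[i][j] ← min(dist[i][j], dist[i][k] + dist[k][j]). The final matrix gives, for each (i, j), the minimum total weight of any directed path from i to j (possibly empty when i = j).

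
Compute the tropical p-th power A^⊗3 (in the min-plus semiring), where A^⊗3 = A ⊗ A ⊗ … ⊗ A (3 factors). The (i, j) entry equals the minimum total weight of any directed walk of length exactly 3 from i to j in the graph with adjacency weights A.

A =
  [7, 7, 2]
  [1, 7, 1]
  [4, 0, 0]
A^⊗3 =
  [3, 2, 2]
  [2, 1, 1]
  [1, 0, 0]

Each entry (A^⊗3)_ij equals the minimum over all length-3 walks i = v_0 → v_1 → … → v_3 = j of Σ_t A[v_t][v_{t+1}]. For example, for (i, j) = (0, 2) we minimise over 9 possible intermediate vertex sequences; the minimum is 2, attained along the walk 0 → 2 → 2 → 2.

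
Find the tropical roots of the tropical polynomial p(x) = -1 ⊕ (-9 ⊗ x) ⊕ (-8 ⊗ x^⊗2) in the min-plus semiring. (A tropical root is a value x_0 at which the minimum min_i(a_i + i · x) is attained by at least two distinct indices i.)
Roots: {-1, 8}

Each tropical root is a break point of the lower envelope of the lines y = a_i + i · x (there are 3 lines, with slopes 0, 1, ..., 2). Only the lines that attain the minimum somewhere contribute to roots; other lines are dominated. Here the surviving (envelope) indices are i = 2, i = 1, i = 0.
Intersections between consecutive envelope lines give the roots: for adjacent envelope indices i < j the intersection is x = (a_i − a_j) / (j − i). Reading off the sorted break points: {-1, 8}.
Verification: at each break x_0, at least two indices attain the minimum of min_i(a_i + i · x_0).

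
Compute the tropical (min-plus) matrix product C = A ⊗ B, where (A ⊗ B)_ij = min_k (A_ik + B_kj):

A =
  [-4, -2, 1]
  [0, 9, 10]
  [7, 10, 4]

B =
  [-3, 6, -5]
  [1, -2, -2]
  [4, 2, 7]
A ⊗ B =
  [-7, -4, -9]
  [-3, 6, -5]
  [4, 6, 2]

Apply the min-plus product entry-by-entry:
  C[0][0] = min over k of (A[0][0] + B[0][0] = -4 + -3 = -7, A[0][1] + B[1][0] = -2 + 1 = -1, A[0][2] + B[2][0] = 1 + 4 = 5) = -7 (attained at k = 0)
  C[0][1] = min over k of (A[0][0] + B[0][1] = -4 + 6 = 2, A[0][1] + B[1][1] = -2 + -2 = -4, A[0][2] + B[2][1] = 1 + 2 = 3) = -4 (attained at k = 1)
  C[0][2] = min over k of (A[0][0] + B[0][2] = -4 + -5 = -9, A[0][1] + B[1][2] = -2 + -2 = -4, A[0][2] + B[2][2] = 1 + 7 = 8) = -9 (attained at k = 0)
  C[1][0] = min over k of (A[1][0] + B[0][0] = 0 + -3 = -3, A[1][1] + B[1][0] = 9 + 1 = 10, A[1][2] + B[2][0] = 10 + 4 = 14) = -3 (attained at k = 0)
  C[1][1] = min over k of (A[1][0] + B[0][1] = 0 + 6 = 6, A[1][1] + B[1][1] = 9 + -2 = 7, A[1][2] + B[2][1] = 10 + 2 = 12) = 6 (attained at k = 0)
  C[1][2] = min over k of (A[1][0] + B[0][2] = 0 + -5 = -5, A[1][1] + B[1][2] = 9 + -2 = 7, A[1][2] + B[2][2] = 10 + 7 = 17) = -5 (attained at k = 0)
  C[2][0] = min over k of (A[2][0] + B[0][0] = 7 + -3 = 4, A[2][1] + B[1][0] = 10 + 1 = 11, A[2][2] + B[2][0] = 4 + 4 = 8) = 4 (attained at k = 0)
  C[2][1] = min over k of (A[2][0] + B[0][1] = 7 + 6 = 13, A[2][1] + B[1][1] = 10 + -2 = 8, A[2][2] + B[2][1] = 4 + 2 = 6) = 6 (attained at k = 2)
  C[2][2] = min over k of (A[2][0] + B[0][2] = 7 + -5 = 2, A[2][1] + B[1][2] = 10 + -2 = 8, A[2][2] + B[2][2] = 4 + 7 = 11) = 2 (attained at k = 0)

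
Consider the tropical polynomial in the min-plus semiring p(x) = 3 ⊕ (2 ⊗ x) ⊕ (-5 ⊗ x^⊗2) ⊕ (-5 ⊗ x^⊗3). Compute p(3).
p(3) = 1

A tropical monomial a ⊗ x^⊗i evaluates to a + i · x. Evaluating each term at x = 3:
  Term 0 contributes 3 + 0 · 3 = 3
  Term 1 contributes 2 + 1 · 3 = 5
  Term 2 contributes -5 + 2 · 3 = 1
  Term 3 contributes -5 + 3 · 3 = 4
p(3) = ⊕ of these = min[3, 5, 1, 4] = 1.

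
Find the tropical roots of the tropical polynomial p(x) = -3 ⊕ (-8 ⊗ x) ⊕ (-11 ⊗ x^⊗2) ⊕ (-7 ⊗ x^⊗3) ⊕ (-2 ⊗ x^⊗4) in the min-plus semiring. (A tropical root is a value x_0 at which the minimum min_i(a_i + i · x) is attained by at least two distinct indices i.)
Roots: {-5, -4, 3, 5}

Each tropical root is a break point of the lower envelope of the lines y = a_i + i · x (there are 5 lines, with slopes 0, 1, ..., 4). Only the lines that attain the minimum somewhere contribute to roots; other lines are dominated. Here the surviving (envelope) indices are i = 4, i = 3, i = 2, i = 1, i = 0.
Intersections between consecutive envelope lines give the roots: for adjacent envelope indices i < j the intersection is x = (a_i − a_j) / (j − i). Reading off the sorted break points: {-5, -4, 3, 5}.
Verification: at each break x_0, at least two indices attain the minimum of min_i(a_i + i · x_0).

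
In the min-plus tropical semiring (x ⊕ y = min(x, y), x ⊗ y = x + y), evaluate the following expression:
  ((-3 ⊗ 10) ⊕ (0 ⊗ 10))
((-3 ⊗ 10) ⊕ (0 ⊗ 10)) = 7

Expand innermost to outermost. Recall ⊕ takes the minimum of its arguments and ⊗ takes their sum. Working out the expression ((-3 ⊗ 10) ⊕ (0 ⊗ 10)) gives 7.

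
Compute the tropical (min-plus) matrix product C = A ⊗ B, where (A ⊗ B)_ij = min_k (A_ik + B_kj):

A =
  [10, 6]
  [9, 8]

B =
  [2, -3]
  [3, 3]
A ⊗ B =
  [9, 7]
  [11, 6]

Apply the min-plus product entry-by-entry:
  C[0][0] = min over k of (A[0][0] + B[0][0] = 10 + 2 = 12, A[0][1] + B[1][0] = 6 + 3 = 9) = 9 (attained at k = 1)
  C[0][1] = min over k of (A[0][0] + B[0][1] = 10 + -3 = 7, A[0][1] + B[1][1] = 6 + 3 = 9) = 7 (attained at k = 0)
  C[1][0] = min over k of (A[1][0] + B[0][0] = 9 + 2 = 11, A[1][1] + B[1][0] = 8 + 3 = 11) = 11 (attained at k = 0)
  C[1][1] = min over k of (A[1][0] + B[0][1] = 9 + -3 = 6, A[1][1] + B[1][1] = 8 + 3 = 11) = 6 (attained at k = 0)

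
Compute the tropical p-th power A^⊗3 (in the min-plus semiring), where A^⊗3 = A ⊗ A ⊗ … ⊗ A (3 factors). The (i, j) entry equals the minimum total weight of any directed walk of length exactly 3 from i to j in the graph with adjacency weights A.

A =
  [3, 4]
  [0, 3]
A^⊗3 =
  [7, 8]
  [4, 7]

Each entry (A^⊗3)_ij equals the minimum over all length-3 walks i = v_0 → v_1 → … → v_3 = j of Σ_t A[v_t][v_{t+1}]. For example, for (i, j) = (0, 1) we minimise over 4 possible intermediate vertex sequences; the minimum is 8, attained along the walk 0 → 1 → 0 → 1.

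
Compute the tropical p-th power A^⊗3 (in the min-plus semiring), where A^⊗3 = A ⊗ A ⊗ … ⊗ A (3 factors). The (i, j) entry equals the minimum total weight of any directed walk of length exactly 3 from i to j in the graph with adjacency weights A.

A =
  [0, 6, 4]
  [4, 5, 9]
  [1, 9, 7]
A^⊗3 =
  [0, 6, 4]
  [4, 10, 8]
  [1, 7, 5]

Each entry (A^⊗3)_ij equals the minimum over all length-3 walks i = v_0 → v_1 → … → v_3 = j of Σ_t A[v_t][v_{t+1}]. For example, for (i, j) = (0, 2) we minimise over 9 possible intermediate vertex sequences; the minimum is 4, attained along the walk 0 → 0 → 0 → 2.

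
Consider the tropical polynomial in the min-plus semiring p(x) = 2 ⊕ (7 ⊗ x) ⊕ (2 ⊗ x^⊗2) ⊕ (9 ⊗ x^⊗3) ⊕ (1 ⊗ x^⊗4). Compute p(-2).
p(-2) = -7

A tropical monomial a ⊗ x^⊗i evaluates to a + i · x. Evaluating each term at x = -2:
  Term 0 contributes 2 + 0 · -2 = 2
  Term 1 contributes 7 + 1 · -2 = 5
  Term 2 contributes 2 + 2 · -2 = -2
  Term 3 contributes 9 + 3 · -2 = 3
  Term 4 contributes 1 + 4 · -2 = -7
p(-2) = ⊕ of these = min[2, 5, -2, 3, -7] = -7.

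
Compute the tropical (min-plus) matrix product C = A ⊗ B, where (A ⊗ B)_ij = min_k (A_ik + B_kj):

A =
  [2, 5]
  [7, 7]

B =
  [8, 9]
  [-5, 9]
A ⊗ B =
  [0, 11]
  [2, 16]

Apply the min-plus product entry-by-entry:
  C[0][0] = min over k of (A[0][0] + B[0][0] = 2 + 8 = 10, A[0][1] + B[1][0] = 5 + -5 = 0) = 0 (attained at k = 1)
  C[0][1] = min over k of (A[0][0] + B[0][1] = 2 + 9 = 11, A[0][1] + B[1][1] = 5 + 9 = 14) = 11 (attained at k = 0)
  C[1][0] = min over k of (A[1][0] + B[0][0] = 7 + 8 = 15, A[1][1] + B[1][0] = 7 + -5 = 2) = 2 (attained at k = 1)
  C[1][1] = min over k of (A[1][0] + B[0][1] = 7 + 9 = 16, A[1][1] + B[1][1] = 7 + 9 = 16) = 16 (attained at k = 0)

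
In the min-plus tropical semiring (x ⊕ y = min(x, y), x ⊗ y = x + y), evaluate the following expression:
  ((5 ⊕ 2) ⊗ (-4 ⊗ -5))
((5 ⊕ 2) ⊗ (-4 ⊗ -5)) = -7

Expand innermost to outermost. Recall ⊕ takes the minimum of its arguments and ⊗ takes their sum. Working out the expression ((5 ⊕ 2) ⊗ (-4 ⊗ -5)) gives -7.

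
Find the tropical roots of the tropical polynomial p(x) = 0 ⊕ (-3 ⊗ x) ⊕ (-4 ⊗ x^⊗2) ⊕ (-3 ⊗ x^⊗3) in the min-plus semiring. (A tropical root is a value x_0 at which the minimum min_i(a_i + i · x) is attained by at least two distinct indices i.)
Roots: {-1, 1, 3}

Each tropical root is a break point of the lower envelope of the lines y = a_i + i · x (there are 4 lines, with slopes 0, 1, ..., 3). Only the lines that attain the minimum somewhere contribute to roots; other lines are dominated. Here the surviving (envelope) indices are i = 3, i = 2, i = 1, i = 0.
Intersections between consecutive envelope lines give the roots: for adjacent envelope indices i < j the intersection is x = (a_i − a_j) / (j − i). Reading off the sorted break points: {-1, 1, 3}.
Verification: at each break x_0, at least two indices attain the minimum of min_i(a_i + i · x_0).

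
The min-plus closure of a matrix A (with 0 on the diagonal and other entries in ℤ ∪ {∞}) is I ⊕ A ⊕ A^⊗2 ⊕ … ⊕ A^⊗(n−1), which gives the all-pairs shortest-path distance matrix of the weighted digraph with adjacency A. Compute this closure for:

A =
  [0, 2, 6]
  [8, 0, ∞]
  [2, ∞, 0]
Closure =
  [0, 2, 6]
  [8, 0, 14]
  [2, 4, 0]

This is the Floyd-Warshall all-pairs shortest-path computation. For each intermediate vertex k = 0, 1, …, 2, update dist[i][j] ← min(dist[i][j], dist[i][k] + dist[k][j]). The final matrix gives, for each (i, j), the minimum total weight of any directed path from i to j (possibly empty when i = j).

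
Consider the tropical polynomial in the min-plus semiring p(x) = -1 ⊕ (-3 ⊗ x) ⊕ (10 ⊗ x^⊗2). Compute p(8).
p(8) = -1

A tropical monomial a ⊗ x^⊗i evaluates to a + i · x. Evaluating each term at x = 8:
  Term 0 contributes -1 + 0 · 8 = -1
  Term 1 contributes -3 + 1 · 8 = 5
  Term 2 contributes 10 + 2 · 8 = 26
p(8) = ⊕ of these = min[-1, 5, 26] = -1.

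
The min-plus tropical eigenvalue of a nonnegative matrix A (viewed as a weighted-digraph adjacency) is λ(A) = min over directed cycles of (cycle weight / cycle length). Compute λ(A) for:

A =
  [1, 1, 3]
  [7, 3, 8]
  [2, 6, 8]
λ(A) = 1

Enumerate directed cycles and compute their means (weight / length). Sample:
  cycle 0 → 0: weight = 1, length = 1, mean = 1/1 ≈ 1.000
  cycle 1 → 1: weight = 3, length = 1, mean = 3/1 ≈ 3.000
  cycle 2 → 2: weight = 8, length = 1, mean = 8/1 ≈ 8.000
  cycle 0 → 1 → 0: weight = 8, length = 2, mean = 8/2 ≈ 4.000
  cycle 0 → 2 → 0: weight = 5, length = 2, mean = 5/2 ≈ 2.500
  cycle 1 → 0 → 1: weight = 8, length = 2, mean = 8/2 ≈ 4.000
Minimum mean = 1.000, attained e.g. along the cycle 0 → 0 with weight 1 and length 1. So λ(A) = 1/1 = 1.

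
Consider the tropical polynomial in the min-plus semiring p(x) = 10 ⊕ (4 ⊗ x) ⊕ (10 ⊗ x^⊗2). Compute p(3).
p(3) = 7

A tropical monomial a ⊗ x^⊗i evaluates to a + i · x. Evaluating each term at x = 3:
  Term 0 contributes 10 + 0 · 3 = 10
  Term 1 contributes 4 + 1 · 3 = 7
  Term 2 contributes 10 + 2 · 3 = 16
p(3) = ⊕ of these = min[10, 7, 16] = 7.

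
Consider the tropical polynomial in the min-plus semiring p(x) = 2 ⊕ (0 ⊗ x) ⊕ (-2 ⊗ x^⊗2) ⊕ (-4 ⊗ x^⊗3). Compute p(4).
p(4) = 2

A tropical monomial a ⊗ x^⊗i evaluates to a + i · x. Evaluating each term at x = 4:
  Term 0 contributes 2 + 0 · 4 = 2
  Term 1 contributes 0 + 1 · 4 = 4
  Term 2 contributes -2 + 2 · 4 = 6
  Term 3 contributes -4 + 3 · 4 = 8
p(4) = ⊕ of these = min[2, 4, 6, 8] = 2.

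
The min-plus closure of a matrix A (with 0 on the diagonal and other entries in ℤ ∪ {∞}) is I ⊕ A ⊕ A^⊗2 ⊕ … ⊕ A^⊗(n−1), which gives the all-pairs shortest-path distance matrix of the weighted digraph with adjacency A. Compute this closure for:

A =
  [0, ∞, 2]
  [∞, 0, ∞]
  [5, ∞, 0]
Closure =
  [0, ∞, 2]
  [∞, 0, ∞]
  [5, ∞, 0]

This is the Floyd-Warshall all-pairs shortest-path computation. For each intermediate vertex k = 0, 1, …, 2, update dist[i][j] ← min(dist[i][j], dist[i][k] + dist[k][j]). The final matrix gives, for each (i, j), the minimum total weight of any directed path from i to j (possibly empty when i = j).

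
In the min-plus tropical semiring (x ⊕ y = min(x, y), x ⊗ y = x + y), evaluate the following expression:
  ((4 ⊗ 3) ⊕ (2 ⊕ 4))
((4 ⊗ 3) ⊕ (2 ⊕ 4)) = 2

Expand innermost to outermost. Recall ⊕ takes the minimum of its arguments and ⊗ takes their sum. Working out the expression ((4 ⊗ 3) ⊕ (2 ⊕ 4)) gives 2.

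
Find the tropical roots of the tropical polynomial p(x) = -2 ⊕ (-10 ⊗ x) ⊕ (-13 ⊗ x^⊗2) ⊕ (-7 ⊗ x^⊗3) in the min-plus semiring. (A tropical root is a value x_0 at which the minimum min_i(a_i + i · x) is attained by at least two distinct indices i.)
Roots: {-6, 3, 8}

Each tropical root is a break point of the lower envelope of the lines y = a_i + i · x (there are 4 lines, with slopes 0, 1, ..., 3). Only the lines that attain the minimum somewhere contribute to roots; other lines are dominated. Here the surviving (envelope) indices are i = 3, i = 2, i = 1, i = 0.
Intersections between consecutive envelope lines give the roots: for adjacent envelope indices i < j the intersection is x = (a_i − a_j) / (j − i). Reading off the sorted break points: {-6, 3, 8}.
Verification: at each break x_0, at least two indices attain the minimum of min_i(a_i + i · x_0).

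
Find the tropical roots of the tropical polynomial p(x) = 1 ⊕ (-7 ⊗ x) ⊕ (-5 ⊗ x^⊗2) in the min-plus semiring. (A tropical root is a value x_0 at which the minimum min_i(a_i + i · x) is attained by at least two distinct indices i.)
Roots: {-2, 8}

Each tropical root is a break point of the lower envelope of the lines y = a_i + i · x (there are 3 lines, with slopes 0, 1, ..., 2). Only the lines that attain the minimum somewhere contribute to roots; other lines are dominated. Here the surviving (envelope) indices are i = 2, i = 1, i = 0.
Intersections between consecutive envelope lines give the roots: for adjacent envelope indices i < j the intersection is x = (a_i − a_j) / (j − i). Reading off the sorted break points: {-2, 8}.
Verification: at each break x_0, at least two indices attain the minimum of min_i(a_i + i · x_0).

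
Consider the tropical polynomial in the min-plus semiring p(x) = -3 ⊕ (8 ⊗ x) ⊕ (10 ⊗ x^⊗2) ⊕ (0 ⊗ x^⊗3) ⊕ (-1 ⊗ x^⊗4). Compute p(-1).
p(-1) = -5

A tropical monomial a ⊗ x^⊗i evaluates to a + i · x. Evaluating each term at x = -1:
  Term 0 contributes -3 + 0 · -1 = -3
  Term 1 contributes 8 + 1 · -1 = 7
  Term 2 contributes 10 + 2 · -1 = 8
  Term 3 contributes 0 + 3 · -1 = -3
  Term 4 contributes -1 + 4 · -1 = -5
p(-1) = ⊕ of these = min[-3, 7, 8, -3, -5] = -5.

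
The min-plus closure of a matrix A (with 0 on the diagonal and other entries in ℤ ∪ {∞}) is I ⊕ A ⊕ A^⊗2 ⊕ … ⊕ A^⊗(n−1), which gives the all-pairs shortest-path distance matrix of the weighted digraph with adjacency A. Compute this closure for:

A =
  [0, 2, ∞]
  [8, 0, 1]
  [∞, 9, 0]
Closure =
  [0, 2, 3]
  [8, 0, 1]
  [17, 9, 0]

This is the Floyd-Warshall all-pairs shortest-path computation. For each intermediate vertex k = 0, 1, …, 2, update dist[i][j] ← min(dist[i][j], dist[i][k] + dist[k][j]). The final matrix gives, for each (i, j), the minimum total weight of any directed path from i to j (possibly empty when i = j).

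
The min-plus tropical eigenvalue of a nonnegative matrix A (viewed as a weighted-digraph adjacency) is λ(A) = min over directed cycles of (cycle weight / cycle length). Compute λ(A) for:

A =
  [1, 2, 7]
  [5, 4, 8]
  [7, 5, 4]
λ(A) = 1

Enumerate directed cycles and compute their means (weight / length). Sample:
  cycle 0 → 0: weight = 1, length = 1, mean = 1/1 ≈ 1.000
  cycle 1 → 1: weight = 4, length = 1, mean = 4/1 ≈ 4.000
  cycle 2 → 2: weight = 4, length = 1, mean = 4/1 ≈ 4.000
  cycle 0 → 1 → 0: weight = 7, length = 2, mean = 7/2 ≈ 3.500
  cycle 0 → 2 → 0: weight = 14, length = 2, mean = 14/2 ≈ 7.000
  cycle 1 → 0 → 1: weight = 7, length = 2, mean = 7/2 ≈ 3.500
Minimum mean = 1.000, attained e.g. along the cycle 0 → 0 with weight 1 and length 1. So λ(A) = 1/1 = 1.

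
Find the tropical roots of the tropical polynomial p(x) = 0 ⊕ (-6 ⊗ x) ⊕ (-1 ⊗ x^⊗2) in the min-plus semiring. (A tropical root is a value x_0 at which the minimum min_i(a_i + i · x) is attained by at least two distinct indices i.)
Roots: {-5, 6}

Each tropical root is a break point of the lower envelope of the lines y = a_i + i · x (there are 3 lines, with slopes 0, 1, ..., 2). Only the lines that attain the minimum somewhere contribute to roots; other lines are dominated. Here the surviving (envelope) indices are i = 2, i = 1, i = 0.
Intersections between consecutive envelope lines give the roots: for adjacent envelope indices i < j the intersection is x = (a_i − a_j) / (j − i). Reading off the sorted break points: {-5, 6}.
Verification: at each break x_0, at least two indices attain the minimum of min_i(a_i + i · x_0).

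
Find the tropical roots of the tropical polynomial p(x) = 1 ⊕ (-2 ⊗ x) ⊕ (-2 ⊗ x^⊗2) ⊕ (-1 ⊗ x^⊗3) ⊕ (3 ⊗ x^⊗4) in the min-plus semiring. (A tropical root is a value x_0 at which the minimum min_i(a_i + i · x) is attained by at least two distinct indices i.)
Roots: {-4, -1, 0, 3}

Each tropical root is a break point of the lower envelope of the lines y = a_i + i · x (there are 5 lines, with slopes 0, 1, ..., 4). Only the lines that attain the minimum somewhere contribute to roots; other lines are dominated. Here the surviving (envelope) indices are i = 4, i = 3, i = 2, i = 1, i = 0.
Intersections between consecutive envelope lines give the roots: for adjacent envelope indices i < j the intersection is x = (a_i − a_j) / (j − i). Reading off the sorted break points: {-4, -1, 0, 3}.
Verification: at each break x_0, at least two indices attain the minimum of min_i(a_i + i · x_0).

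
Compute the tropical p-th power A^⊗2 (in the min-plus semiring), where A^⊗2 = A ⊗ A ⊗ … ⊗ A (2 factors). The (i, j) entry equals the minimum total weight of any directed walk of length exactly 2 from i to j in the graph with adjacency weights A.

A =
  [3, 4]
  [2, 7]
A^⊗2 =
  [6, 7]
  [5, 6]

Each entry (A^⊗2)_ij equals the minimum over all length-2 walks i = v_0 → v_1 → … → v_2 = j of Σ_t A[v_t][v_{t+1}]. For example, for (i, j) = (0, 1) we minimise over 2 possible intermediate vertex sequences; the minimum is 7, attained along the walk 0 → 0 → 1.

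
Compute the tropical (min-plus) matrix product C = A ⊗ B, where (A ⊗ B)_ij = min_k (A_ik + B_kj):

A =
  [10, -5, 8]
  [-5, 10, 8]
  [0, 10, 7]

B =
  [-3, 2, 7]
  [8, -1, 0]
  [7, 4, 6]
A ⊗ B =
  [3, -6, -5]
  [-8, -3, 2]
  [-3, 2, 7]

Apply the min-plus product entry-by-entry:
  C[0][0] = min over k of (A[0][0] + B[0][0] = 10 + -3 = 7, A[0][1] + B[1][0] = -5 + 8 = 3, A[0][2] + B[2][0] = 8 + 7 = 15) = 3 (attained at k = 1)
  C[0][1] = min over k of (A[0][0] + B[0][1] = 10 + 2 = 12, A[0][1] + B[1][1] = -5 + -1 = -6, A[0][2] + B[2][1] = 8 + 4 = 12) = -6 (attained at k = 1)
  C[0][2] = min over k of (A[0][0] + B[0][2] = 10 + 7 = 17, A[0][1] + B[1][2] = -5 + 0 = -5, A[0][2] + B[2][2] = 8 + 6 = 14) = -5 (attained at k = 1)
  C[1][0] = min over k of (A[1][0] + B[0][0] = -5 + -3 = -8, A[1][1] + B[1][0] = 10 + 8 = 18, A[1][2] + B[2][0] = 8 + 7 = 15) = -8 (attained at k = 0)
  C[1][1] = min over k of (A[1][0] + B[0][1] = -5 + 2 = -3, A[1][1] + B[1][1] = 10 + -1 = 9, A[1][2] + B[2][1] = 8 + 4 = 12) = -3 (attained at k = 0)
  C[1][2] = min over k of (A[1][0] + B[0][2] = -5 + 7 = 2, A[1][1] + B[1][2] = 10 + 0 = 10, A[1][2] + B[2][2] = 8 + 6 = 14) = 2 (attained at k = 0)
  C[2][0] = min over k of (A[2][0] + B[0][0] = 0 + -3 = -3, A[2][1] + B[1][0] = 10 + 8 = 18, A[2][2] + B[2][0] = 7 + 7 = 14) = -3 (attained at k = 0)
  C[2][1] = min over k of (A[2][0] + B[0][1] = 0 + 2 = 2, A[2][1] + B[1][1] = 10 + -1 = 9, A[2][2] + B[2][1] = 7 + 4 = 11) = 2 (attained at k = 0)
  C[2][2] = min over k of (A[2][0] + B[0][2] = 0 + 7 = 7, A[2][1] + B[1][2] = 10 + 0 = 10, A[2][2] + B[2][2] = 7 + 6 = 13) = 7 (attained at k = 0)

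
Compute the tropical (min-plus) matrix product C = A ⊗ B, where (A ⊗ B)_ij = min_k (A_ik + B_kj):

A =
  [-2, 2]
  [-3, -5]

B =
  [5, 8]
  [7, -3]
A ⊗ B =
  [3, -1]
  [2, -8]

Apply the min-plus product entry-by-entry:
  C[0][0] = min over k of (A[0][0] + B[0][0] = -2 + 5 = 3, A[0][1] + B[1][0] = 2 + 7 = 9) = 3 (attained at k = 0)
  C[0][1] = min over k of (A[0][0] + B[0][1] = -2 + 8 = 6, A[0][1] + B[1][1] = 2 + -3 = -1) = -1 (attained at k = 1)
  C[1][0] = min over k of (A[1][0] + B[0][0] = -3 + 5 = 2, A[1][1] + B[1][0] = -5 + 7 = 2) = 2 (attained at k = 0)
  C[1][1] = min over k of (A[1][0] + B[0][1] = -3 + 8 = 5, A[1][1] + B[1][1] = -5 + -3 = -8) = -8 (attained at k = 1)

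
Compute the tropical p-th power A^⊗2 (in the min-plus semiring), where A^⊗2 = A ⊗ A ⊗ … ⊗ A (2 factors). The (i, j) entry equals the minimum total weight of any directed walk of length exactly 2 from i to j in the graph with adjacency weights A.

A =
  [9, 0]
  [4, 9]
A^⊗2 =
  [4, 9]
  [13, 4]

Each entry (A^⊗2)_ij equals the minimum over all length-2 walks i = v_0 → v_1 → … → v_2 = j of Σ_t A[v_t][v_{t+1}]. For example, for (i, j) = (0, 1) we minimise over 2 possible intermediate vertex sequences; the minimum is 9, attained along the walk 0 → 0 → 1.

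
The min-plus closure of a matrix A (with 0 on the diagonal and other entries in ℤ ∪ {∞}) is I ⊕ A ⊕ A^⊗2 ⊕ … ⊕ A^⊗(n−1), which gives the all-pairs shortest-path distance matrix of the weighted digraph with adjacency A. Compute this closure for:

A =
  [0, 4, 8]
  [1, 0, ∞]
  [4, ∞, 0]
Closure =
  [0, 4, 8]
  [1, 0, 9]
  [4, 8, 0]

This is the Floyd-Warshall all-pairs shortest-path computation. For each intermediate vertex k = 0, 1, …, 2, update dist[i][j] ← min(dist[i][j], dist[i][k] + dist[k][j]). The final matrix gives, for each (i, j), the minimum total weight of any directed path from i to j (possibly empty when i = j).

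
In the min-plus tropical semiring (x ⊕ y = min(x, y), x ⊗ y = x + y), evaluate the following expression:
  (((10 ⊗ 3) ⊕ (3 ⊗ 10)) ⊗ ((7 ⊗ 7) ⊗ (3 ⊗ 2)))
(((10 ⊗ 3) ⊕ (3 ⊗ 10)) ⊗ ((7 ⊗ 7) ⊗ (3 ⊗ 2))) = 32

Expand innermost to outermost. Recall ⊕ takes the minimum of its arguments and ⊗ takes their sum. Working out the expression (((10 ⊗ 3) ⊕ (3 ⊗ 10)) ⊗ ((7 ⊗ 7) ⊗ (3 ⊗ 2))) gives 32.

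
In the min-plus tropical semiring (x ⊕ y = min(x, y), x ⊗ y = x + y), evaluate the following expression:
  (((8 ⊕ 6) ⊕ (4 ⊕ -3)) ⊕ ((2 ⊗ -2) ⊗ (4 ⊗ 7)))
(((8 ⊕ 6) ⊕ (4 ⊕ -3)) ⊕ ((2 ⊗ -2) ⊗ (4 ⊗ 7))) = -3

Expand innermost to outermost. Recall ⊕ takes the minimum of its arguments and ⊗ takes their sum. Working out the expression (((8 ⊕ 6) ⊕ (4 ⊕ -3)) ⊕ ((2 ⊗ -2) ⊗ (4 ⊗ 7))) gives -3.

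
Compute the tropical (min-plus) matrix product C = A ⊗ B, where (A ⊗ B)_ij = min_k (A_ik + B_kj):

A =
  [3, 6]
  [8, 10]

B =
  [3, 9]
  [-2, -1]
A ⊗ B =
  [4, 5]
  [8, 9]

Apply the min-plus product entry-by-entry:
  C[0][0] = min over k of (A[0][0] + B[0][0] = 3 + 3 = 6, A[0][1] + B[1][0] = 6 + -2 = 4) = 4 (attained at k = 1)
  C[0][1] = min over k of (A[0][0] + B[0][1] = 3 + 9 = 12, A[0][1] + B[1][1] = 6 + -1 = 5) = 5 (attained at k = 1)
  C[1][0] = min over k of (A[1][0] + B[0][0] = 8 + 3 = 11, A[1][1] + B[1][0] = 10 + -2 = 8) = 8 (attained at k = 1)
  C[1][1] = min over k of (A[1][0] + B[0][1] = 8 + 9 = 17, A[1][1] + B[1][1] = 10 + -1 = 9) = 9 (attained at k = 1)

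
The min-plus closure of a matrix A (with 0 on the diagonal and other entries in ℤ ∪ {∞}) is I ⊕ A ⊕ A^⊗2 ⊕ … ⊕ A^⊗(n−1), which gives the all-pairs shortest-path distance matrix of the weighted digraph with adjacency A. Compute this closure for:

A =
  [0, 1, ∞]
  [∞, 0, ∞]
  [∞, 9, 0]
Closure =
  [0, 1, ∞]
  [∞, 0, ∞]
  [∞, 9, 0]

This is the Floyd-Warshall all-pairs shortest-path computation. For each intermediate vertex k = 0, 1, …, 2, update dist[i][j] ← min(dist[i][j], dist[i][k] + dist[k][j]). The final matrix gives, for each (i, j), the minimum total weight of any directed path from i to j (possibly empty when i = j).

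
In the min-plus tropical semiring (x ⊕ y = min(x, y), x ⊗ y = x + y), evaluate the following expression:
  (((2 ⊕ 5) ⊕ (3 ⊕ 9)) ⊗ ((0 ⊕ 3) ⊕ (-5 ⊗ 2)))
(((2 ⊕ 5) ⊕ (3 ⊕ 9)) ⊗ ((0 ⊕ 3) ⊕ (-5 ⊗ 2))) = -1

Expand innermost to outermost. Recall ⊕ takes the minimum of its arguments and ⊗ takes their sum. Working out the expression (((2 ⊕ 5) ⊕ (3 ⊕ 9)) ⊗ ((0 ⊕ 3) ⊕ (-5 ⊗ 2))) gives -1.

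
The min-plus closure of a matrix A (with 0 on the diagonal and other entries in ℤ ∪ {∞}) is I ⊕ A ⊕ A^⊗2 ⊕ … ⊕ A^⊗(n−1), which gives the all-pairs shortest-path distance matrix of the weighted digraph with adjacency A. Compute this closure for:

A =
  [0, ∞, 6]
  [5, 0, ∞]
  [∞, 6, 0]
Closure =
  [0, 12, 6]
  [5, 0, 11]
  [11, 6, 0]

This is the Floyd-Warshall all-pairs shortest-path computation. For each intermediate vertex k = 0, 1, …, 2, update dist[i][j] ← min(dist[i][j], dist[i][k] + dist[k][j]). The final matrix gives, for each (i, j), the minimum total weight of any directed path from i to j (possibly empty when i = j).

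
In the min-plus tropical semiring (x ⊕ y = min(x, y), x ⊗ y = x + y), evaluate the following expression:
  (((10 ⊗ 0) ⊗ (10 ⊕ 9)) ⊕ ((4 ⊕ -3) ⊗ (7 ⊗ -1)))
(((10 ⊗ 0) ⊗ (10 ⊕ 9)) ⊕ ((4 ⊕ -3) ⊗ (7 ⊗ -1))) = 3

Expand innermost to outermost. Recall ⊕ takes the minimum of its arguments and ⊗ takes their sum. Working out the expression (((10 ⊗ 0) ⊗ (10 ⊕ 9)) ⊕ ((4 ⊕ -3) ⊗ (7 ⊗ -1))) gives 3.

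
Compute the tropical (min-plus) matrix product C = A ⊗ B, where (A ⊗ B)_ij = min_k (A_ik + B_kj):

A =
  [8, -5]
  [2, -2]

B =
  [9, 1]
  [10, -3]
A ⊗ B =
  [5, -8]
  [8, -5]

Apply the min-plus product entry-by-entry:
  C[0][0] = min over k of (A[0][0] + B[0][0] = 8 + 9 = 17, A[0][1] + B[1][0] = -5 + 10 = 5) = 5 (attained at k = 1)
  C[0][1] = min over k of (A[0][0] + B[0][1] = 8 + 1 = 9, A[0][1] + B[1][1] = -5 + -3 = -8) = -8 (attained at k = 1)
  C[1][0] = min over k of (A[1][0] + B[0][0] = 2 + 9 = 11, A[1][1] + B[1][0] = -2 + 10 = 8) = 8 (attained at k = 1)
  C[1][1] = min over k of (A[1][0] + B[0][1] = 2 + 1 = 3, A[1][1] + B[1][1] = -2 + -3 = -5) = -5 (attained at k = 1)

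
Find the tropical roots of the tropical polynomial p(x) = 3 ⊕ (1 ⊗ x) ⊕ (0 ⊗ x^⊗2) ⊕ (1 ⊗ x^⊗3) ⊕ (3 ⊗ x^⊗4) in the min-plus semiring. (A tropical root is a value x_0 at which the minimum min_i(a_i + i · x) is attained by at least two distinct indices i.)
Roots: {-2, -1, 1, 2}

Each tropical root is a break point of the lower envelope of the lines y = a_i + i · x (there are 5 lines, with slopes 0, 1, ..., 4). Only the lines that attain the minimum somewhere contribute to roots; other lines are dominated. Here the surviving (envelope) indices are i = 4, i = 3, i = 2, i = 1, i = 0.
Intersections between consecutive envelope lines give the roots: for adjacent envelope indices i < j the intersection is x = (a_i − a_j) / (j − i). Reading off the sorted break points: {-2, -1, 1, 2}.
Verification: at each break x_0, at least two indices attain the minimum of min_i(a_i + i · x_0).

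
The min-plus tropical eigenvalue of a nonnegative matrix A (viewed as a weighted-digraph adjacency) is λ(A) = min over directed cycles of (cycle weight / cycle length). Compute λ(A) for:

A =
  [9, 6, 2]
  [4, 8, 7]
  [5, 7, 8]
λ(A) = 7/2

Enumerate directed cycles and compute their means (weight / length). Sample:
  cycle 0 → 0: weight = 9, length = 1, mean = 9/1 ≈ 9.000
  cycle 1 → 1: weight = 8, length = 1, mean = 8/1 ≈ 8.000
  cycle 2 → 2: weight = 8, length = 1, mean = 8/1 ≈ 8.000
  cycle 0 → 1 → 0: weight = 10, length = 2, mean = 10/2 ≈ 5.000
  cycle 0 → 2 → 0: weight = 7, length = 2, mean = 7/2 ≈ 3.500
  cycle 1 → 0 → 1: weight = 10, length = 2, mean = 10/2 ≈ 5.000
Minimum mean = 3.500, attained e.g. along the cycle 0 → 2 → 0 with weight 7 and length 2. So λ(A) = 7/2 = 7/2.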